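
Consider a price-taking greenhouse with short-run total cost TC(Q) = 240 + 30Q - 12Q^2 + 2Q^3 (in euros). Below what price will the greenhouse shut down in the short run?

Short-run supply begins at min AVC. From VC = 30Q - 12Q^2 + 2Q^3, AVC = 30 - 12Q + 2Q^2.
dAVC/dQ = -12 + 4Q = 0 gives Q = 3. min AVC = 30 - 12·3 + 2·3^2 = 12.
For P < €12 the firm produces nothing.

€12 per unit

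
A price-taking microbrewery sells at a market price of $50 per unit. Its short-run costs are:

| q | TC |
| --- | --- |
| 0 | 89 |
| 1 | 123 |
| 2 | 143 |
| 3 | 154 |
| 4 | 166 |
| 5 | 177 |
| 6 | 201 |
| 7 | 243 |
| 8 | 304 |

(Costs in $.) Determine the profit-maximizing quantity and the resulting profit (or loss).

Compute π = P·q − TC at each output: q=0: -89; q=1: -73; q=2: -43; q=3: -4; q=4: 34; q=5: 73; q=6: 99; q=7: 107; q=8: 96.
Profit is maximized at q = 7. AVC there is 154/7 = $22 ≤ P, so producing beats shutting down (which would give -$89).

q = 7; profit = $107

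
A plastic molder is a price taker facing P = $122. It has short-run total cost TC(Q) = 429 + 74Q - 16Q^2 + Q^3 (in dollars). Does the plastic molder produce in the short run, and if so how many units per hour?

From TC, MC = TC'(Q) = 74 - 32Q + 3Q^2 and AVC = VC/Q = 74 - 16Q + Q^2.
AVC is minimized where dAVC/dQ = -16 + 2Q = 0, at Q = 8; min AVC = 74 - 16·8 + 8^2 = $10.
Since P = $122 ≥ min AVC = $10, price covers variable cost and the firm should produce.
Solving P = MC: -48 - 32Q + 3Q^2 = 0 ⇒ Q = -4/3 or 12. On the upward-sloping branch, Q* = 12.
Check: AVC at Q = 12 is $26 ≤ P, so revenue covers variable cost.
Profit = P·Q − TC = 122·12 − 741 = $723.

Produce at Q = 12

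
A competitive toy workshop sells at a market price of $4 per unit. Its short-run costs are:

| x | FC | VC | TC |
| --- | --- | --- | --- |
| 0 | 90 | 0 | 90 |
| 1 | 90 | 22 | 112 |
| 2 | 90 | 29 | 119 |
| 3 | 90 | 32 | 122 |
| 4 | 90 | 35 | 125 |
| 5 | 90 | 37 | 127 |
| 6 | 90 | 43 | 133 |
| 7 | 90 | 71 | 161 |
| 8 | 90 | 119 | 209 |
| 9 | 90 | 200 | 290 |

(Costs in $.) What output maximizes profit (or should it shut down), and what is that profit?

x = 0 (shut down); profit = -$90

Compute π = P·x − TC at each output: x=0: -90; x=1: -108; x=2: -111; x=3: -110; x=4: -109; x=5: -107; x=6: -109; x=7: -133; x=8: -177; x=9: -254.
Profit is highest at x = 0. Equivalently, the lowest AVC in the table is 43/6 ≈ $7.17 at x = 6, and P = $4 falls below it — price never covers variable cost, so the firm shuts down and loses only its fixed cost.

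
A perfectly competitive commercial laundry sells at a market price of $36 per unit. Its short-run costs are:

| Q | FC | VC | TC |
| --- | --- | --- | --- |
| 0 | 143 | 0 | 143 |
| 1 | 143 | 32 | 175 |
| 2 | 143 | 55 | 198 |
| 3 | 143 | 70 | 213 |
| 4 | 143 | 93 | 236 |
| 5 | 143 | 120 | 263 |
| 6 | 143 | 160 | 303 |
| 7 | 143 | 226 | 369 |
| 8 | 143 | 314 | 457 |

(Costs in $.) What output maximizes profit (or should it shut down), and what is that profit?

Q = 5; profit = -$83

Profit at each row (π = 36Q − TC): Q=0: -143; Q=1: -139; Q=2: -126; Q=3: -105; Q=4: -92; Q=5: -83; Q=6: -87; Q=7: -117; Q=8: -169.
Profit is maximized at Q = 5. AVC there is 120/5 = $24 ≤ P, so producing beats shutting down (which would give -$143).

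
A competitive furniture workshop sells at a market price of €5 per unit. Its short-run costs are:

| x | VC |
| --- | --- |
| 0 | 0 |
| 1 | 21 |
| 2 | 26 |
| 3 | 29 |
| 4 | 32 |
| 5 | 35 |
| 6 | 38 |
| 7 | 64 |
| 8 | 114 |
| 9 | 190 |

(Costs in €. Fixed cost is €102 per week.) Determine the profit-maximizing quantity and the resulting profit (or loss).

Profit at each row (π = 5x − TC): x=0: -102; x=1: -118; x=2: -118; x=3: -116; x=4: -114; x=5: -112; x=6: -110; x=7: -131; x=8: -176; x=9: -247.
Profit is highest at x = 0. Equivalently, the lowest AVC in the table is 38/6 ≈ €6.33 at x = 6, and P = €5 falls below it — price never covers variable cost, so the firm shuts down and loses only its fixed cost.

x = 0 (shut down); profit = -€102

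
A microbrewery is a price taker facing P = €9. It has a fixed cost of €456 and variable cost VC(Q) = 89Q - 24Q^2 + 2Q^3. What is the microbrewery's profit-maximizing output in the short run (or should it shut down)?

Shut down

From TC, MC = TC'(Q) = 89 - 48Q + 6Q^2 and AVC = VC/Q = 89 - 24Q + 2Q^2.
The AVC parabola has its vertex at Q = 24/4 = 6, where AVC = 89 - 24·6 + 2·6^2 = €17.
With P < min AVC (€9 < €17), every unit sold adds to the loss.
Shutting down limits the loss to fixed cost, €456.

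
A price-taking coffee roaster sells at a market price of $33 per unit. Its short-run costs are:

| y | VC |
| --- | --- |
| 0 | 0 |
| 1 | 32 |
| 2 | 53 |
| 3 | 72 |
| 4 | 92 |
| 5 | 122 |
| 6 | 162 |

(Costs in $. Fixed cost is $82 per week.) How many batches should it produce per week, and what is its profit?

Compute π = P·y − TC at each output: y=0: -82; y=1: -81; y=2: -69; y=3: -55; y=4: -42; y=5: -39; y=6: -46.
Profit is maximized at y = 5. AVC there is 122/5 = $24.40 ≤ P, so producing beats shutting down (which would give -$82).

y = 5; profit = -$39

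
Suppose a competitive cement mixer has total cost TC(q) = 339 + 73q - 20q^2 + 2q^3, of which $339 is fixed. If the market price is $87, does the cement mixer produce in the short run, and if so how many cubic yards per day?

Produce at q = 7

From TC, MC = TC'(q) = 73 - 40q + 6q^2 and AVC = VC/q = 73 - 20q + 2q^2.
AVC is minimized where dAVC/dq = -20 + 4q = 0, at q = 5; min AVC = 73 - 20·5 + 2·5^2 = $23.
P = $87 exceeds min AVC = $23, so the firm stays open.
Set P = MC: 87 = 73 - 40q + 6q^2 → -14 - 40q + 6q^2 = 0. The roots are q = -1/3 and q = 7; the profit-maximizing output is on the rising part of MC, so q* = 7.
Check: AVC at q = 7 is $31 ≤ P, so revenue covers variable cost.
Profit = P·q − TC = 87·7 − 556 = $53.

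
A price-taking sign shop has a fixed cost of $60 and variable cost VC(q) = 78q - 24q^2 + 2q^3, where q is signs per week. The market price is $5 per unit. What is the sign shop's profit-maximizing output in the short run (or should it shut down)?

From TC, MC = TC'(q) = 78 - 48q + 6q^2 and AVC = VC/q = 78 - 24q + 2q^2.
The AVC parabola has its vertex at q = 24/4 = 6, where AVC = 78 - 24·6 + 2·6^2 = $6.
With P < min AVC ($5 < $6), every unit sold adds to the loss.
The firm minimizes its loss by shutting down and losing only its fixed cost of $60.

Shut down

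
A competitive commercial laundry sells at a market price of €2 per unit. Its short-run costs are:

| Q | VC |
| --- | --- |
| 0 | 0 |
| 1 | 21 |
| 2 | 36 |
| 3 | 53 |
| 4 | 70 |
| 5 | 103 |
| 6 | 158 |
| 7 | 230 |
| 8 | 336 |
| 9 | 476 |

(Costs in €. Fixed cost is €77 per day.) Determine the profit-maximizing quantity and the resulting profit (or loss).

Compute π = P·Q − TC at each output: Q=0: -77; Q=1: -96; Q=2: -109; Q=3: -124; Q=4: -139; Q=5: -170; Q=6: -223; Q=7: -293; Q=8: -397; Q=9: -535.
Profit is highest at Q = 0. Equivalently, the lowest AVC in the table is 70/4 ≈ €17.50 at Q = 4, and P = €2 falls below it — price never covers variable cost, so the firm shuts down and loses only its fixed cost.

Q = 0 (shut down); profit = -€77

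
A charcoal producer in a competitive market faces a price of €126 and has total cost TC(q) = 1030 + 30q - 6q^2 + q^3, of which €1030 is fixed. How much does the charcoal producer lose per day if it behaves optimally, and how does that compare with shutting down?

Profit = -€390 at q = 8

AVC = 30 - 6q + q^2 has its minimum €21 at q = 3; price €126 clears that bar, so the firm operates.
MC = 30 - 12q + 3q^2. Setting P = MC and taking the root on the rising branch gives q* = 8.
TR = 126·8 = 1008. TC = 1030 + 368 = 1398. Profit = 1008 − 1398 = -€390.
That loss of €390 beats the €1030 the firm would lose by shutting down; producing recovers €640 of fixed cost.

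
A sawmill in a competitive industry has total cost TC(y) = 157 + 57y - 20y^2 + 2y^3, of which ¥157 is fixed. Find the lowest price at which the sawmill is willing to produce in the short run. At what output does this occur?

¥7 per unit, at y = 5

The firm shuts down when price falls below the minimum of average variable cost. AVC = VC/y = 57 - 20y + 2y^2.
dAVC/dy = -20 + 4y = 0 gives y = 5. min AVC = 57 - 20·5 + 2·5^2 = 7.
So the shutdown price is ¥7.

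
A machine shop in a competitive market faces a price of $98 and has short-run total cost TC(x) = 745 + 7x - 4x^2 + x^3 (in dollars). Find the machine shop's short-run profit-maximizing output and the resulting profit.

AVC = 7 - 4x + x^2; min AVC = $3 at x = 2. Since P = $98 ≥ min AVC, the firm produces.
With MC = 7 - 8x + 3x^2, P = MC on the upward-sloping part at x* = 7.
TR = 98·7 = 686. TC = 745 + 196 = 941. Profit = 686 − 941 = -$255.
Shutting down would mean losing the fixed cost of $745, so operating at a loss of $255 is better by $490.

Profit = -$255 at x = 7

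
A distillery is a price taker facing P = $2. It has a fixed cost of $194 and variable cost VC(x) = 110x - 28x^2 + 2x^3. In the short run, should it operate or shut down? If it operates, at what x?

Shut down

From TC, MC = TC'(x) = 110 - 56x + 6x^2 and AVC = VC/x = 110 - 28x + 2x^2.
AVC hits its minimum where MC = AVC, at x = 7, giving min AVC = 110 - 28·7 + 2·7^2 = $12.
Since P = $2 < min AVC = $12, price fails to cover variable cost at any output.
The firm minimizes its loss by shutting down and losing only its fixed cost of $194.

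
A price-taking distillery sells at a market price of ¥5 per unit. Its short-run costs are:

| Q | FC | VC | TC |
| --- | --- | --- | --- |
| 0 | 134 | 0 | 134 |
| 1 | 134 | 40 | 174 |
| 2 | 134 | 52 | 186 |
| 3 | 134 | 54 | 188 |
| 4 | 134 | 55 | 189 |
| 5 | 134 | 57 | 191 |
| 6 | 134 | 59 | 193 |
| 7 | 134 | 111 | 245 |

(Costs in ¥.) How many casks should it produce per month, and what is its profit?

Profit at each row (π = 5Q − TC): Q=0: -134; Q=1: -169; Q=2: -176; Q=3: -173; Q=4: -169; Q=5: -166; Q=6: -163; Q=7: -210.
Profit is highest at Q = 0. Equivalently, the lowest AVC in the table is 59/6 ≈ ¥9.83 at Q = 6, and P = ¥5 falls below it — price never covers variable cost, so the firm shuts down and loses only its fixed cost.

Q = 0 (shut down); profit = -¥134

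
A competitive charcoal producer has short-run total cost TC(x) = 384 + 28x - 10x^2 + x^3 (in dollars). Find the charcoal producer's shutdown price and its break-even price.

AVC = 28 - 10x + x^2; minimized at x = 5, giving min AVC = $3. That is the shutdown price.
ATC = 384/x + 28 - 10x + x^2. Setting dATC/dx = −384/x^2 − 10 + 2x = 0 gives x = 8 (since 2·8^3 − 10·8^2 = 384).
min ATC = 384/8 + 28 − 10·8 + 8^2 = $60. That is the break-even price.
For $3 ≤ P < $60 the firm produces at a loss; below $3 it shuts down.

Shutdown price = $3; break-even price = $60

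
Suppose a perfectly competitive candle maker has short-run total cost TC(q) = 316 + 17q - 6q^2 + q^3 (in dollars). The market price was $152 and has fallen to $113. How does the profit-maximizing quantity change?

Output falls from 9 to 8

MC = 17 - 12q + 3q^2; the shutdown threshold is min AVC = $8 (at q = 3).
At P = $152 ≥ min AVC, set P = MC on the rising branch: q = 9.
At P = $113 ≥ min AVC, set P = MC: q = 8. The firm stays open but cuts output.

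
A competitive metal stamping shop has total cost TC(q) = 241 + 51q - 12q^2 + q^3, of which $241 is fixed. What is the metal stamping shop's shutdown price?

The firm shuts down when price falls below the minimum of average variable cost. AVC = VC/q = 51 - 12q + q^2.
dAVC/dq = -12 + 2q = 0 gives q = 6. min AVC = 51 - 12·6 + 6^2 = 15.
The firm shuts down for any P below $15.

$15 per unit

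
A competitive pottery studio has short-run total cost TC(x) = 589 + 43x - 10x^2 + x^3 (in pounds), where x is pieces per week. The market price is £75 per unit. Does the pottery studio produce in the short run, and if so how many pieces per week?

From TC, MC = TC'(x) = 43 - 20x + 3x^2 and AVC = VC/x = 43 - 10x + x^2.
The AVC parabola has its vertex at x = 10/2 = 5, where AVC = 43 - 10·5 + 5^2 = £18.
P = £75 exceeds min AVC = £18, so the firm stays open.
P = MC gives -32 - 20x + 3x^2 = 0, with roots -4/3 and 8. Take the larger (rising MC): x* = 8.
Check: AVC at x = 8 is £27 ≤ P, so revenue covers variable cost.
Profit = P·x − TC = 75·8 − 805 = -£205, a loss, but smaller than the £589 fixed cost the firm would lose by shutting down.

Produce at x = 8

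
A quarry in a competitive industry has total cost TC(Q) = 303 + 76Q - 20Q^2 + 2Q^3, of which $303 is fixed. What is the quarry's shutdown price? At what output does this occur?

Short-run supply begins at min AVC. From VC = 76Q - 20Q^2 + 2Q^3, AVC = 76 - 20Q + 2Q^2.
dAVC/dQ = -20 + 4Q = 0 gives Q = 5. min AVC = 76 - 20·5 + 2·5^2 = 26.
The firm shuts down for any P below $26.

$26 per unit, at Q = 5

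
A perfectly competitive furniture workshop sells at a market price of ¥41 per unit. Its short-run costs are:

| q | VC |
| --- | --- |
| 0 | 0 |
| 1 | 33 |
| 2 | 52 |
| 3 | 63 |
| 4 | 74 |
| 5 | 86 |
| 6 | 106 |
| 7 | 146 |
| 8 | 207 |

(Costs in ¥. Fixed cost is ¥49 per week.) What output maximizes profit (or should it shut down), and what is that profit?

Profit at each row (π = 41q − TC): q=0: -49; q=1: -41; q=2: -19; q=3: 11; q=4: 41; q=5: 70; q=6: 91; q=7: 92; q=8: 72.
Profit is maximized at q = 7. AVC there is 146/7 = ¥20.86 ≤ P, so producing beats shutting down (which would give -¥49).

q = 7; profit = ¥92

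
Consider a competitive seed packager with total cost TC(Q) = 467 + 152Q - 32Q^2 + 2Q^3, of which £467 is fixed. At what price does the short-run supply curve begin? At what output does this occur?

Short-run supply begins at min AVC. From VC = 152Q - 32Q^2 + 2Q^3, AVC = 152 - 32Q + 2Q^2.
dAVC/dQ = -32 + 4Q = 0 gives Q = 8. min AVC = 152 - 32·8 + 2·8^2 = 24.
For P < £24 the firm produces nothing.

£24 per unit, at Q = 8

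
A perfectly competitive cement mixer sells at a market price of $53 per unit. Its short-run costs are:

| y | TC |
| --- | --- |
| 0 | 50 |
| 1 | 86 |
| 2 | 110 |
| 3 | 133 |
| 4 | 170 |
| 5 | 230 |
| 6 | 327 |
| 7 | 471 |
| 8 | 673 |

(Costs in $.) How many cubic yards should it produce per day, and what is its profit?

y = 4; profit = $42

Tabulate TR − TC: y=0: -50; y=1: -33; y=2: -4; y=3: 26; y=4: 42; y=5: 35; y=6: -9; y=7: -100; y=8: -249.
Profit is maximized at y = 4. AVC there is 120/4 = $30 ≤ P, so producing beats shutting down (which would give -$50).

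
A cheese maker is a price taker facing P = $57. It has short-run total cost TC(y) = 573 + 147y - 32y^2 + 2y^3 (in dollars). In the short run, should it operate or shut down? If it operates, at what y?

Produce at y = 9

From TC, MC = TC'(y) = 147 - 64y + 6y^2 and AVC = VC/y = 147 - 32y + 2y^2.
AVC is minimized where dAVC/dy = -32 + 4y = 0, at y = 8; min AVC = 147 - 32·8 + 2·8^2 = $19.
Because $57 ≥ $19, revenue can cover variable cost; the firm operates.
P = MC gives 90 - 64y + 6y^2 = 0, with roots 5/3 and 9. Take the larger (rising MC): y* = 9.
Check: AVC at y = 9 is $21 ≤ P, so revenue covers variable cost.
Profit = P·y − TC = 57·9 − 762 = -$249, a loss, but smaller than the $573 fixed cost the firm would lose by shutting down.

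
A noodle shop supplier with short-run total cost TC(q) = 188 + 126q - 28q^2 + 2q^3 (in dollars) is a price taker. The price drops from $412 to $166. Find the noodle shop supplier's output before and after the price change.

AVC = 126 - 28q + 2q^2, minimized at q = 7 where min AVC = $28. MC = 126 - 56q + 6q^2.
At P = $412 ≥ min AVC, set P = MC on the rising branch: q = 13.
At P = $166 ≥ min AVC, set P = MC: q = 10. The firm stays open but cuts output.

Output falls from 13 to 10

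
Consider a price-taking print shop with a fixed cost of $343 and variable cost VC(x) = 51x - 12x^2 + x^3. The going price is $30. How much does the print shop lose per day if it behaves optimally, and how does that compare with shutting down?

AVC = 51 - 12x + x^2; min AVC = $15 at x = 6. Since P = $30 ≥ min AVC, the firm produces.
MC = 51 - 24x + 3x^2. Setting P = MC and taking the root on the rising branch gives x* = 7.
TR = 30·7 = 210. TC = 343 + 112 = 455. Profit = 210 − 455 = -$245.
Shutting down would mean losing the fixed cost of $343, so operating at a loss of $245 is better by $98.

Profit = -$245 at x = 7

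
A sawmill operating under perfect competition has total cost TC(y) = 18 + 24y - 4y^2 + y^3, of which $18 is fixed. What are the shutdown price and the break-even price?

Shutdown price = $20; break-even price = $27

AVC = 24 - 4y + y^2; minimized at y = 2, giving min AVC = $20. That is the shutdown price.
ATC = 18/y + 24 - 4y + y^2. Setting dATC/dy = −18/y^2 − 4 + 2y = 0 gives y = 3 (since 2·3^3 − 4·3^2 = 18).
min ATC = 18/3 + 24 − 4·3 + 3^2 = $27. That is the break-even price.
Between these two prices the firm operates at a loss; above $27 it earns a profit.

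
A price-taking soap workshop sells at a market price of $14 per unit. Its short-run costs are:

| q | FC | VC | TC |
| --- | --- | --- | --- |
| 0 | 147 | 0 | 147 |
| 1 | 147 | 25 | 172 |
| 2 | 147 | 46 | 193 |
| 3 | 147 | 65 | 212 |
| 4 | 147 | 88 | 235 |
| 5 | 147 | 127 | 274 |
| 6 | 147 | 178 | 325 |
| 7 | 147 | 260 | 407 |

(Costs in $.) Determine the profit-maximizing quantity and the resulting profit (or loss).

Profit at each row (π = 14q − TC): q=0: -147; q=1: -158; q=2: -165; q=3: -170; q=4: -179; q=5: -204; q=6: -241; q=7: -309.
Profit is highest at q = 0. Equivalently, the lowest AVC in the table is 65/3 ≈ $21.67 at q = 3, and P = $14 falls below it — price never covers variable cost, so the firm shuts down and loses only its fixed cost.

q = 0 (shut down); profit = -$147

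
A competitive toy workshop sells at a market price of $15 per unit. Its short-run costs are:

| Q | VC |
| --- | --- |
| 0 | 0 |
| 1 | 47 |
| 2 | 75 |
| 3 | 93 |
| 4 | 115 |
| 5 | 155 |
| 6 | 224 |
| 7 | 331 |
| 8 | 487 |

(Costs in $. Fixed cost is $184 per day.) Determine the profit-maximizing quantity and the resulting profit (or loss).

Q = 0 (shut down); profit = -$184

Profit at each row (π = 15Q − TC): Q=0: -184; Q=1: -216; Q=2: -229; Q=3: -232; Q=4: -239; Q=5: -264; Q=6: -318; Q=7: -410; Q=8: -551.
Profit is highest at Q = 0. Equivalently, the lowest AVC in the table is 115/4 ≈ $28.75 at Q = 4, and P = $15 falls below it — price never covers variable cost, so the firm shuts down and loses only its fixed cost.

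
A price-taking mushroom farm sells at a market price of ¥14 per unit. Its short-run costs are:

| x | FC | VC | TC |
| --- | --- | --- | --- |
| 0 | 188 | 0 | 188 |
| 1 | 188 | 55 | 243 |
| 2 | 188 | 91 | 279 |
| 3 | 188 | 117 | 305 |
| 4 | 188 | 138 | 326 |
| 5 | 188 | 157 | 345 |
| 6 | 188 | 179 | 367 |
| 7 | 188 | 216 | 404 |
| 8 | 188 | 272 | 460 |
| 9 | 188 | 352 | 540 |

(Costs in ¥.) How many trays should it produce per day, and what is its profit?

x = 0 (shut down); profit = -¥188

Tabulate TR − TC: x=0: -188; x=1: -229; x=2: -251; x=3: -263; x=4: -270; x=5: -275; x=6: -283; x=7: -306; x=8: -348; x=9: -414.
Profit is highest at x = 0. Equivalently, the lowest AVC in the table is 179/6 ≈ ¥29.83 at x = 6, and P = ¥14 falls below it — price never covers variable cost, so the firm shuts down and loses only its fixed cost.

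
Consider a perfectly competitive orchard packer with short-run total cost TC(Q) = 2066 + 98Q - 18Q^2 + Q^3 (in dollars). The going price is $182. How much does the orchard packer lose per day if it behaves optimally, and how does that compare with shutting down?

Profit = -$106 at Q = 14

AVC = 98 - 18Q + Q^2; min AVC = $17 at Q = 9. Since P = $182 ≥ min AVC, the firm produces.
With MC = 98 - 36Q + 3Q^2, P = MC on the upward-sloping part at Q* = 14.
TR = 182·14 = 2548. TC = 2066 + 588 = 2654. Profit = 2548 − 2654 = -$106.
That loss of $106 beats the $2066 the firm would lose by shutting down; producing recovers $1960 of fixed cost.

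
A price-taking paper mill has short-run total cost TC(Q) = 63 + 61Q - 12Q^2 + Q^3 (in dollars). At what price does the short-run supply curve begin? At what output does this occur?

$25 per unit, at Q = 6

The shutdown price is the minimum of AVC. VC = 61Q - 12Q^2 + Q^3, so AVC = 61 - 12Q + Q^2.
dAVC/dQ = -12 + 2Q = 0 gives Q = 6. min AVC = 61 - 12·6 + 6^2 = 25.
So the shutdown price is $25.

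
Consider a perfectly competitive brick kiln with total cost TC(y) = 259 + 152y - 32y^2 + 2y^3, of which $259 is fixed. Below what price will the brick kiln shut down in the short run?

$24 per unit

The shutdown price is the minimum of AVC. VC = 152y - 32y^2 + 2y^3, so AVC = 152 - 32y + 2y^2.
At the minimum of AVC, MC = AVC. MC = 152 - 64y + 6y^2; setting MC = AVC gives 4y^2 - 32y = 0, so y = 8. min AVC = 24.
For P < $24 the firm produces nothing.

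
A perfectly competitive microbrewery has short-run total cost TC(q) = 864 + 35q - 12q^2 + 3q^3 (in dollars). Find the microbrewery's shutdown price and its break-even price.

Shutdown price = $23; break-even price = $215

AVC = 35 - 12q + 3q^2; minimized at q = 2, giving min AVC = $23. That is the shutdown price.
ATC = 864/q + 35 - 12q + 3q^2. Setting dATC/dq = −864/q^2 − 12 + 6q = 0 gives q = 6 (since 6·6^3 − 12·6^2 = 864).
min ATC = 864/6 + 35 − 12·6 + 3·6^2 = $215. That is the break-even price.
Between these two prices the firm operates at a loss; above $215 it earns a profit.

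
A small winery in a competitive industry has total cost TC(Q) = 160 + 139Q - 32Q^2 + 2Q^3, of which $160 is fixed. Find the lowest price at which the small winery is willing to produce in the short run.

The shutdown price is the minimum of AVC. VC = 139Q - 32Q^2 + 2Q^3, so AVC = 139 - 32Q + 2Q^2.
dAVC/dQ = -32 + 4Q = 0 gives Q = 8. min AVC = 139 - 32·8 + 2·8^2 = 11.
The firm shuts down for any P below $11.

$11 per unit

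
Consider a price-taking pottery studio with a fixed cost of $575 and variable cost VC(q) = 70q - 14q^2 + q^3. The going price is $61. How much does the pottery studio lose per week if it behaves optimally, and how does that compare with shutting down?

Profit = -$251 at q = 9

AVC = 70 - 14q + q^2 has its minimum $21 at q = 7; price $61 clears that bar, so the firm operates.
MC = 70 - 28q + 3q^2. Setting P = MC and taking the root on the rising branch gives q* = 9.
TR = 61·9 = 549. TC = 575 + 225 = 800. Profit = 549 − 800 = -$251.
That loss of $251 beats the $575 the firm would lose by shutting down; producing recovers $324 of fixed cost.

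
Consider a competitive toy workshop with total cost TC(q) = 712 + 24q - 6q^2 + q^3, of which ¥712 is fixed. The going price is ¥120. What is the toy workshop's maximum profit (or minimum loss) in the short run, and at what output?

AVC = 24 - 6q + q^2; min AVC = ¥15 at q = 3. Since P = ¥120 ≥ min AVC, the firm produces.
MC = 24 - 12q + 3q^2. Setting P = MC and taking the root on the rising branch gives q* = 8.
TR = 120·8 = 960. TC = 712 + 320 = 1032. Profit = 960 − 1032 = -¥72.
By producing, the firm covers all variable cost plus ¥640 of fixed cost; shutting down would lose the full ¥712.

Profit = -¥72 at q = 8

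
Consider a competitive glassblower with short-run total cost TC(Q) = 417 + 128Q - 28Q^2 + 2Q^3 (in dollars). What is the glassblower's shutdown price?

$30 per unit

The firm shuts down when price falls below the minimum of average variable cost. AVC = VC/Q = 128 - 28Q + 2Q^2.
dAVC/dQ = -28 + 4Q = 0 gives Q = 7. min AVC = 128 - 28·7 + 2·7^2 = 30.
So the shutdown price is $30.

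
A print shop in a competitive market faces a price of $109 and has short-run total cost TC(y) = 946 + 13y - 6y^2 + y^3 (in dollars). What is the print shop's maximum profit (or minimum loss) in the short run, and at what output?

Profit = -$306 at y = 8

AVC = 13 - 6y + y^2; min AVC = $4 at y = 3. Since P = $109 ≥ min AVC, the firm produces.
With MC = 13 - 12y + 3y^2, P = MC on the upward-sloping part at y* = 8.
TR = 109·8 = 872. TC = 946 + 232 = 1178. Profit = 872 − 1178 = -$306.
By producing, the firm covers all variable cost plus $640 of fixed cost; shutting down would lose the full $946.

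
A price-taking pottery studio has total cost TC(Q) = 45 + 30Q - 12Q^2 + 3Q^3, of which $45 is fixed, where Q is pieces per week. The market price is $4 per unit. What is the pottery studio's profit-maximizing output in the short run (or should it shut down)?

Shut down

From TC, MC = TC'(Q) = 30 - 24Q + 9Q^2 and AVC = VC/Q = 30 - 12Q + 3Q^2.
The AVC parabola has its vertex at Q = 12/6 = 2, where AVC = 30 - 12·2 + 3·2^2 = $18.
P = $4 lies below min AVC = $18; no output level covers variable cost.
The firm minimizes its loss by shutting down and losing only its fixed cost of $45.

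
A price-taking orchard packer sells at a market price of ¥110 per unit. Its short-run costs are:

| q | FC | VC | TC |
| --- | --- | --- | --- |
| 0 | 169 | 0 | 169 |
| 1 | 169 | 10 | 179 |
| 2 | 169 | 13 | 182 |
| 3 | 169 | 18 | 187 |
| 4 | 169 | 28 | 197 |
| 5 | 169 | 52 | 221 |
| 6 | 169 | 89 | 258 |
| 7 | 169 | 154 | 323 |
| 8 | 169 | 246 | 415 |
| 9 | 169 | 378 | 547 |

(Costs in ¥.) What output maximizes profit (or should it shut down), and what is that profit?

Tabulate TR − TC: q=0: -169; q=1: -69; q=2: 38; q=3: 143; q=4: 243; q=5: 329; q=6: 402; q=7: 447; q=8: 465; q=9: 443.
Profit is maximized at q = 8. AVC there is 246/8 = ¥30.75 ≤ P, so producing beats shutting down (which would give -¥169).

q = 8; profit = ¥465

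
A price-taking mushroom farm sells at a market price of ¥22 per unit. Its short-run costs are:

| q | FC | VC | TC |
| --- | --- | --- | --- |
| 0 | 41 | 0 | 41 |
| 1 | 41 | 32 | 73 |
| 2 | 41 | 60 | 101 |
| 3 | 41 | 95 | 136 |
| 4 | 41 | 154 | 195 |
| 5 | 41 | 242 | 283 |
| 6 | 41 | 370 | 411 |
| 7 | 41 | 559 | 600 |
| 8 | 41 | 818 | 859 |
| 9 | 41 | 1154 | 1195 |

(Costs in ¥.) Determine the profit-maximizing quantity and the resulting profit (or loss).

q = 0 (shut down); profit = -¥41

Profit at each row (π = 22q − TC): q=0: -41; q=1: -51; q=2: -57; q=3: -70; q=4: -107; q=5: -173; q=6: -279; q=7: -446; q=8: -683; q=9: -997.
Profit is highest at q = 0. Equivalently, the lowest AVC in the table is 60/2 ≈ ¥30 at q = 2, and P = ¥22 falls below it — price never covers variable cost, so the firm shuts down and loses only its fixed cost.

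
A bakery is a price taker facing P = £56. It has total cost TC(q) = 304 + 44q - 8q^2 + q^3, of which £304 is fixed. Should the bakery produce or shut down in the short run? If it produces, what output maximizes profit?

Produce at q = 6

Strip out fixed cost: VC = 44q - 8q^2 + q^3. Then AVC = 44 - 8q + q^2 and MC = 44 - 16q + 3q^2.
AVC is minimized where dAVC/dq = -8 + 2q = 0, at q = 4; min AVC = 44 - 8·4 + 4^2 = £28.
Because £56 ≥ £28, revenue can cover variable cost; the firm operates.
Set P = MC: 56 = 44 - 16q + 3q^2 → -12 - 16q + 3q^2 = 0. The roots are q = -2/3 and q = 6; the profit-maximizing output is on the rising part of MC, so q* = 6.
Check: AVC at q = 6 is £32 ≤ P, so revenue covers variable cost.
Profit = P·q − TC = 56·6 − 496 = -£160, a loss, but smaller than the £304 fixed cost the firm would lose by shutting down.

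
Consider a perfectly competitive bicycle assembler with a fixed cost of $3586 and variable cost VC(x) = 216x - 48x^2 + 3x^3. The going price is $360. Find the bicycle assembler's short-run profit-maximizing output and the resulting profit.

AVC = 216 - 48x + 3x^2; min AVC = $24 at x = 8. Since P = $360 ≥ min AVC, the firm produces.
MC = 216 - 96x + 9x^2. Setting P = MC and taking the root on the rising branch gives x* = 12.
TR = 360·12 = 4320. TC = 3586 + 864 = 4450. Profit = 4320 − 4450 = -$130.
By producing, the firm covers all variable cost plus $3456 of fixed cost; shutting down would lose the full $3586.

Profit = -$130 at x = 12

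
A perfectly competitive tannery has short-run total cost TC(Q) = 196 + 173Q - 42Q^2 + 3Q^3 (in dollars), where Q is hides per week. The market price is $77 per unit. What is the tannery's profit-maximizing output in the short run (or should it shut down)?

Variable cost is VC = 173Q - 42Q^2 + 3Q^3, so AVC = VC/Q = 173 - 42Q + 3Q^2 and MC = dTC/dQ = 173 - 84Q + 9Q^2.
The AVC parabola has its vertex at Q = 42/6 = 7, where AVC = 173 - 42·7 + 3·7^2 = $26.
P = $77 exceeds min AVC = $26, so the firm stays open.
Set P = MC: 77 = 173 - 84Q + 9Q^2 → 96 - 84Q + 9Q^2 = 0. The roots are Q = 4/3 and Q = 8; the profit-maximizing output is on the rising part of MC, so Q* = 8.
Check: AVC at Q = 8 is $29 ≤ P, so revenue covers variable cost.
Profit = P·Q − TC = 77·8 − 428 = $188.

Produce at Q = 8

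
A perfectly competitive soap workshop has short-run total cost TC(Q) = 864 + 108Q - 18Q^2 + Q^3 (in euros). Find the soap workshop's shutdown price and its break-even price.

AVC = 108 - 18Q + Q^2; minimized at Q = 9, giving min AVC = €27. That is the shutdown price.
ATC = 864/Q + 108 - 18Q + Q^2. Setting dATC/dQ = −864/Q^2 − 18 + 2Q = 0 gives Q = 12 (since 2·12^3 − 18·12^2 = 864).
min ATC = 864/12 + 108 − 18·12 + 12^2 = €108. That is the break-even price.
For €27 ≤ P < €108 the firm produces at a loss; below €27 it shuts down.

Shutdown price = €27; break-even price = €108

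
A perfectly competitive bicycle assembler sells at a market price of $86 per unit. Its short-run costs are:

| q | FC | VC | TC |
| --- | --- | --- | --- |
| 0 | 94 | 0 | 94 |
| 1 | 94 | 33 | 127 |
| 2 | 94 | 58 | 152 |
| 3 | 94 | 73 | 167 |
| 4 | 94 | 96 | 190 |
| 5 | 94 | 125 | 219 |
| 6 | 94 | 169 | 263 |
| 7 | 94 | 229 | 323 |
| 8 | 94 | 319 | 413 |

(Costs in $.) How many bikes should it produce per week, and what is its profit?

q = 7; profit = $279

Profit at each row (π = 86q − TC): q=0: -94; q=1: -41; q=2: 20; q=3: 91; q=4: 154; q=5: 211; q=6: 253; q=7: 279; q=8: 275.
Profit is maximized at q = 7. AVC there is 229/7 = $32.71 ≤ P, so producing beats shutting down (which would give -$94).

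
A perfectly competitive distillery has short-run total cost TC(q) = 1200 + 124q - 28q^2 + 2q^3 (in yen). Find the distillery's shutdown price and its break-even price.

Shutdown price = ¥26; break-even price = ¥164

AVC = 124 - 28q + 2q^2; minimized at q = 7, giving min AVC = ¥26. That is the shutdown price.
ATC = 1200/q + 124 - 28q + 2q^2. Setting dATC/dq = −1200/q^2 − 28 + 4q = 0 gives q = 10 (since 4·10^3 − 28·10^2 = 1200).
min ATC = 1200/10 + 124 − 28·10 + 2·10^2 = ¥164. That is the break-even price.
Between these two prices the firm operates at a loss; above ¥164 it earns a profit.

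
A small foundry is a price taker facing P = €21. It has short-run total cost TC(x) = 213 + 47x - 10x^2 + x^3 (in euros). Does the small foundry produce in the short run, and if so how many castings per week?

Shut down

Variable cost is VC = 47x - 10x^2 + x^3, so AVC = VC/x = 47 - 10x + x^2 and MC = dTC/dx = 47 - 20x + 3x^2.
AVC is minimized where dAVC/dx = -10 + 2x = 0, at x = 5; min AVC = 47 - 10·5 + 5^2 = €22.
P = €21 lies below min AVC = €22; no output level covers variable cost.
The firm minimizes its loss by shutting down and losing only its fixed cost of €213.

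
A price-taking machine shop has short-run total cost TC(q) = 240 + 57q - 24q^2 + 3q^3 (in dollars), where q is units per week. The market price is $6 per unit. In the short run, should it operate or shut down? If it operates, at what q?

Variable cost is VC = 57q - 24q^2 + 3q^3, so AVC = VC/q = 57 - 24q + 3q^2 and MC = dTC/dq = 57 - 48q + 9q^2.
AVC hits its minimum where MC = AVC, at q = 4, giving min AVC = 57 - 24·4 + 3·4^2 = $9.
With P < min AVC ($6 < $9), every unit sold adds to the loss.
Best response: produce nothing and absorb the $240 fixed cost.

Shut down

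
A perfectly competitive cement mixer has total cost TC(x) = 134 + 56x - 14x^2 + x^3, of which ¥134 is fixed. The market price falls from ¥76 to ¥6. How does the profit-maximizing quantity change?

MC = 56 - 28x + 3x^2; the shutdown threshold is min AVC = ¥7 (at x = 7).
With P = ¥76 above the shutdown price, P = MC gives x = 10.
At P = ¥6 < min AVC = ¥7, price no longer covers variable cost at any output, so the firm shuts down: x = 0.

Output falls from 10 to 0 (the firm shuts down)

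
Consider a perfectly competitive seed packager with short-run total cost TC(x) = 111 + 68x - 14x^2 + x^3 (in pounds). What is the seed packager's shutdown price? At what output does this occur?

The shutdown price is the minimum of AVC. VC = 68x - 14x^2 + x^3, so AVC = 68 - 14x + x^2.
dAVC/dx = -14 + 2x = 0 gives x = 7. min AVC = 68 - 14·7 + 7^2 = 19.
The firm shuts down for any P below £19.

£19 per unit, at x = 7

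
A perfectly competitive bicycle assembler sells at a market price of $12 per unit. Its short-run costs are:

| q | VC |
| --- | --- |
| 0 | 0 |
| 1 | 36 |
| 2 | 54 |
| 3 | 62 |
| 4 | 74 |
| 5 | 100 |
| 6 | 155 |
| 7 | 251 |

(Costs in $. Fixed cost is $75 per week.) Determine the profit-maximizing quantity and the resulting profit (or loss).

Tabulate TR − TC: q=0: -75; q=1: -99; q=2: -105; q=3: -101; q=4: -101; q=5: -115; q=6: -158; q=7: -242.
Profit is highest at q = 0. Equivalently, the lowest AVC in the table is 74/4 ≈ $18.50 at q = 4, and P = $12 falls below it — price never covers variable cost, so the firm shuts down and loses only its fixed cost.

q = 0 (shut down); profit = -$75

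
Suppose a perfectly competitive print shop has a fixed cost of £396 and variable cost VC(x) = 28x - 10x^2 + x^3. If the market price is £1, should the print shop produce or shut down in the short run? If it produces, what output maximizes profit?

Variable cost is VC = 28x - 10x^2 + x^3, so AVC = VC/x = 28 - 10x + x^2 and MC = dTC/dx = 28 - 20x + 3x^2.
AVC hits its minimum where MC = AVC, at x = 5, giving min AVC = 28 - 10·5 + 5^2 = £3.
P = £1 lies below min AVC = £3; no output level covers variable cost.
Shutting down limits the loss to fixed cost, £396.

Shut down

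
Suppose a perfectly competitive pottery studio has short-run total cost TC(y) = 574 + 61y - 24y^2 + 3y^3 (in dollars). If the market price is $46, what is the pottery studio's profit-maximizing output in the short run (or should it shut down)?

Variable cost is VC = 61y - 24y^2 + 3y^3, so AVC = VC/y = 61 - 24y + 3y^2 and MC = dTC/dy = 61 - 48y + 9y^2.
The AVC parabola has its vertex at y = 24/6 = 4, where AVC = 61 - 24·4 + 3·4^2 = $13.
Because $46 ≥ $13, revenue can cover variable cost; the firm operates.
P = MC gives 15 - 48y + 9y^2 = 0, with roots 1/3 and 5. Take the larger (rising MC): y* = 5.
Check: AVC at y = 5 is $16 ≤ P, so revenue covers variable cost.
Profit = P·y − TC = 46·5 − 654 = -$424, a loss, but smaller than the $574 fixed cost the firm would lose by shutting down.

Produce at y = 5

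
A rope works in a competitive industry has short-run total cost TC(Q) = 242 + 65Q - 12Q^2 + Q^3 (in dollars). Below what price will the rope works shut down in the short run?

The shutdown price is the minimum of AVC. VC = 65Q - 12Q^2 + Q^3, so AVC = 65 - 12Q + Q^2.
At the minimum of AVC, MC = AVC. MC = 65 - 24Q + 3Q^2; setting MC = AVC gives 2Q^2 - 12Q = 0, so Q = 6. min AVC = 29.
So the shutdown price is $29.

$29 per unit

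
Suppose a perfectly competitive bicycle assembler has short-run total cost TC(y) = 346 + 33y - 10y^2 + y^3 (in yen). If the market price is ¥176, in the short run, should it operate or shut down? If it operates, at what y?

From TC, MC = TC'(y) = 33 - 20y + 3y^2 and AVC = VC/y = 33 - 10y + y^2.
The AVC parabola has its vertex at y = 10/2 = 5, where AVC = 33 - 10·5 + 5^2 = ¥8.
Because ¥176 ≥ ¥8, revenue can cover variable cost; the firm operates.
Solving P = MC: -143 - 20y + 3y^2 = 0 ⇒ y = -13/3 or 11. On the upward-sloping branch, y* = 11.
Check: AVC at y = 11 is ¥44 ≤ P, so revenue covers variable cost.
Profit = P·y − TC = 176·11 − 830 = ¥1106.

Produce at y = 11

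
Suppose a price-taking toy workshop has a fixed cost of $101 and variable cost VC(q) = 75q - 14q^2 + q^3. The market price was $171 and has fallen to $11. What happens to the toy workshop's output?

AVC = 75 - 14q + q^2, minimized at q = 7 where min AVC = $26. MC = 75 - 28q + 3q^2.
With P = $171 above the shutdown price, P = MC gives q = 12.
At P = $11 < min AVC = $26, price no longer covers variable cost at any output, so the firm shuts down: q = 0.

Output falls from 12 to 0 (the firm shuts down)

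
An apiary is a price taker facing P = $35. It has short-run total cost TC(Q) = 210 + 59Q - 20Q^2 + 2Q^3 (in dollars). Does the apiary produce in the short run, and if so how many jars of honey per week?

Produce at Q = 6

From TC, MC = TC'(Q) = 59 - 40Q + 6Q^2 and AVC = VC/Q = 59 - 20Q + 2Q^2.
AVC is minimized where dAVC/dQ = -20 + 4Q = 0, at Q = 5; min AVC = 59 - 20·5 + 2·5^2 = $9.
P = $35 exceeds min AVC = $9, so the firm stays open.
P = MC gives 24 - 40Q + 6Q^2 = 0, with roots 2/3 and 6. Take the larger (rising MC): Q* = 6.
Check: AVC at Q = 6 is $11 ≤ P, so revenue covers variable cost.
Profit = P·Q − TC = 35·6 − 276 = -$66, a loss, but smaller than the $210 fixed cost the firm would lose by shutting down.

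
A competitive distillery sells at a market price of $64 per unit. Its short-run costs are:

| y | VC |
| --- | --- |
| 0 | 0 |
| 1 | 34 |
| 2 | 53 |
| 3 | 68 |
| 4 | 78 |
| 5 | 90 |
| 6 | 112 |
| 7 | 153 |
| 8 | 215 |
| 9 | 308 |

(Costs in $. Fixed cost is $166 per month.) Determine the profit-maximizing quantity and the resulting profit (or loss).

y = 8; profit = $131

Profit at each row (π = 64y − TC): y=0: -166; y=1: -136; y=2: -91; y=3: -42; y=4: 12; y=5: 64; y=6: 106; y=7: 129; y=8: 131; y=9: 102.
Profit is maximized at y = 8. AVC there is 215/8 = $26.88 ≤ P, so producing beats shutting down (which would give -$166).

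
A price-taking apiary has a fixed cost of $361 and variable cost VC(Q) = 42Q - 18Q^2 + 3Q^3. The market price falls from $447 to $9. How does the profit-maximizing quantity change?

AVC = 42 - 18Q + 3Q^2, minimized at Q = 3 where min AVC = $15. MC = 42 - 36Q + 9Q^2.
At P = $447 ≥ min AVC, set P = MC on the rising branch: Q = 9.
At P = $9 < min AVC = $15, price no longer covers variable cost at any output, so the firm shuts down: Q = 0.

Output falls from 9 to 0 (the firm shuts down)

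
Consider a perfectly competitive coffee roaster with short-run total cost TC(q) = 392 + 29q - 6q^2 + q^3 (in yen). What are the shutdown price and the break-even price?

Shutdown price = ¥20; break-even price = ¥92

AVC = 29 - 6q + q^2; minimized at q = 3, giving min AVC = ¥20. That is the shutdown price.
ATC = 392/q + 29 - 6q + q^2. Setting dATC/dq = −392/q^2 − 6 + 2q = 0 gives q = 7 (since 2·7^3 − 6·7^2 = 392).
min ATC = 392/7 + 29 − 6·7 + 7^2 = ¥92. That is the break-even price.
Between these two prices the firm operates at a loss; above ¥92 it earns a profit.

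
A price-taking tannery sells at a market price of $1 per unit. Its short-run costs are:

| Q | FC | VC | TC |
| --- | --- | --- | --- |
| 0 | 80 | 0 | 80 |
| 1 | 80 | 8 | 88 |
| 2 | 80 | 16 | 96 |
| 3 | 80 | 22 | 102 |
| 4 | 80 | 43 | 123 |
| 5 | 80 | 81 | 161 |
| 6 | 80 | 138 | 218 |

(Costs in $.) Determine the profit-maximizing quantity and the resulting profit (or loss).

Q = 0 (shut down); profit = -$80

Tabulate TR − TC: Q=0: -80; Q=1: -87; Q=2: -94; Q=3: -99; Q=4: -119; Q=5: -156; Q=6: -212.
Profit is highest at Q = 0. Equivalently, the lowest AVC in the table is 22/3 ≈ $7.33 at Q = 3, and P = $1 falls below it — price never covers variable cost, so the firm shuts down and loses only its fixed cost.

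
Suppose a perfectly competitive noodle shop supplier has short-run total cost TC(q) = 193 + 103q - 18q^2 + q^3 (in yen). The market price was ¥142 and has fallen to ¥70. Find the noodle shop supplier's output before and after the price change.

Output falls from 13 to 11

MC = 103 - 36q + 3q^2; the shutdown threshold is min AVC = ¥22 (at q = 9).
With P = ¥142 above the shutdown price, P = MC gives q = 13.
At P = ¥70 ≥ min AVC, set P = MC: q = 11. The firm stays open but cuts output.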